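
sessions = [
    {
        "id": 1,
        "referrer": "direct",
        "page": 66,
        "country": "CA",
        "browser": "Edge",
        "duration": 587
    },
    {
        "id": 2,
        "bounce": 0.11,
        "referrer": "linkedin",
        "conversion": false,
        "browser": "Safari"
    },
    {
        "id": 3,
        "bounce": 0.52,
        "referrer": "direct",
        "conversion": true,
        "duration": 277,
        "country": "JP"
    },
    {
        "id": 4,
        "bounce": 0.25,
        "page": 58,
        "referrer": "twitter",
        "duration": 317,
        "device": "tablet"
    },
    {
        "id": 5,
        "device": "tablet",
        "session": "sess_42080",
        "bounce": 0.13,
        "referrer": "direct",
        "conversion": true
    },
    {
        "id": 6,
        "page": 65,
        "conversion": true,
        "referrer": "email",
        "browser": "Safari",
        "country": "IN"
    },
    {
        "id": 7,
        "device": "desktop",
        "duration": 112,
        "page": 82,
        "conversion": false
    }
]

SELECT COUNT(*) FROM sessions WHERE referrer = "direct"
3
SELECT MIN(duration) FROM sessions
112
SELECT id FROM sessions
[1, 2, 3, 4, 5, 6, 7]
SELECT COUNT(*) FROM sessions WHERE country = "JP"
1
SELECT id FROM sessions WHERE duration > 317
[1]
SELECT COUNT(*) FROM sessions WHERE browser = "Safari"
2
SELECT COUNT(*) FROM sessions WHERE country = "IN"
1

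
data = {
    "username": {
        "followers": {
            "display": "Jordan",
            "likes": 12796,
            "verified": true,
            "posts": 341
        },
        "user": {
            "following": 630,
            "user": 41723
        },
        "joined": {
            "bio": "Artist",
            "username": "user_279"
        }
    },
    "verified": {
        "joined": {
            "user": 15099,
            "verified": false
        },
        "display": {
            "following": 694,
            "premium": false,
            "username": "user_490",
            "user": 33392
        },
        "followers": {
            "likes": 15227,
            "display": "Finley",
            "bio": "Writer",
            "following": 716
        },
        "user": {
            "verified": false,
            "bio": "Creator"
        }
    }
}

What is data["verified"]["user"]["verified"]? False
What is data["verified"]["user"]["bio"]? "Creator"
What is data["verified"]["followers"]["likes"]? 15227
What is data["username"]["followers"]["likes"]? 12796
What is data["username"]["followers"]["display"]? "Jordan"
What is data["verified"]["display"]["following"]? 694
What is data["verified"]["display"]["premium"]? False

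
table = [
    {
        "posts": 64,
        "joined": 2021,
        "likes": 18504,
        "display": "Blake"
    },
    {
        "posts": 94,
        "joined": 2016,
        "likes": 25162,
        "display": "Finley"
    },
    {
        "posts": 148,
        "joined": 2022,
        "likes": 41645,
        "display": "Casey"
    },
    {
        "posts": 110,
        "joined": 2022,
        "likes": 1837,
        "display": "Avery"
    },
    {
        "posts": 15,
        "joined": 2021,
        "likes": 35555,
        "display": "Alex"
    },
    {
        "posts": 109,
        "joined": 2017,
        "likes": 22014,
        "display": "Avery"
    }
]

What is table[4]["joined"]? 2021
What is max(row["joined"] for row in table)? 2022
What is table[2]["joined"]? 2022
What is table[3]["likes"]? 1837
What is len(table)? 6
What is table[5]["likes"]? 22014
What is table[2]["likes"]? 41645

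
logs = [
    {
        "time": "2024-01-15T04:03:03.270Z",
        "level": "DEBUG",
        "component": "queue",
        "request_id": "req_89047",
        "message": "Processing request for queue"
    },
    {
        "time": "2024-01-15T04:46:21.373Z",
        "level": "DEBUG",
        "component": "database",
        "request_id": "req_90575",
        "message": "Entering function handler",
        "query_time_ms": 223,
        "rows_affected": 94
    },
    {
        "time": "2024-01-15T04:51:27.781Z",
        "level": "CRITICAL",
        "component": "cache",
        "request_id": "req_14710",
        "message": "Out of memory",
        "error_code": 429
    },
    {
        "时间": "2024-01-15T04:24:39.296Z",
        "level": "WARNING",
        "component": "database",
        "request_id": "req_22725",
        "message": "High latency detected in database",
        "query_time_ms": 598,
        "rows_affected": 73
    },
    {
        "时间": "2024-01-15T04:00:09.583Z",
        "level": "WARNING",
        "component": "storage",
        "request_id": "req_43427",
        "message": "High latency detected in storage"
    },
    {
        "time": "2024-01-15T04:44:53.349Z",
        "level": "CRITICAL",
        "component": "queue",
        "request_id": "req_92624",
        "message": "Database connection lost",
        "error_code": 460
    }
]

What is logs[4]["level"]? "WARNING"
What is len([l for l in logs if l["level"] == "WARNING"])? 2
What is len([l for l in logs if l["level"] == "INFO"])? 0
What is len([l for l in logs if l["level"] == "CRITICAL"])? 2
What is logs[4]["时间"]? "2024-01-15T04:00:09.583Z"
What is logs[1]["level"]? "DEBUG"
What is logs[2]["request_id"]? "req_14710"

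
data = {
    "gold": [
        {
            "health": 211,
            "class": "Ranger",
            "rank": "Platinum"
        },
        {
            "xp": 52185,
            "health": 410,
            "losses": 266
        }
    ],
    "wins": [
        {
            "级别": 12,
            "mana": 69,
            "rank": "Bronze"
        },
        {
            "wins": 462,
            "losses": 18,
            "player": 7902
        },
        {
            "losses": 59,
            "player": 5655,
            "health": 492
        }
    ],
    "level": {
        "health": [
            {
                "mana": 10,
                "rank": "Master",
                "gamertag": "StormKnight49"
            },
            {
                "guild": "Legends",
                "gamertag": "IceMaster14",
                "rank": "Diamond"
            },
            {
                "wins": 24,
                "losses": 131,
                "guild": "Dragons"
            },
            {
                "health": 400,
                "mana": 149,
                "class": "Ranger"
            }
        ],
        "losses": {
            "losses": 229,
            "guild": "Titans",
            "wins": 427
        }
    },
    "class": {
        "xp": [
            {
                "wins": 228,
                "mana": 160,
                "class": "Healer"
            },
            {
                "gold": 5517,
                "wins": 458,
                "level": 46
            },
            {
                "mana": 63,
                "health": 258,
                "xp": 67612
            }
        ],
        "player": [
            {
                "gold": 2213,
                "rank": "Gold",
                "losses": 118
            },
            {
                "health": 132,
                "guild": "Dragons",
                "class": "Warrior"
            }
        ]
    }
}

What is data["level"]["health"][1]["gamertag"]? "IceMaster14"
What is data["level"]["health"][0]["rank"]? "Master"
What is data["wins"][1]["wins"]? 462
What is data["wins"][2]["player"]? 5655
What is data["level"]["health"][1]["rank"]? "Diamond"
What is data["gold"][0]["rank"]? "Platinum"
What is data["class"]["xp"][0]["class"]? "Healer"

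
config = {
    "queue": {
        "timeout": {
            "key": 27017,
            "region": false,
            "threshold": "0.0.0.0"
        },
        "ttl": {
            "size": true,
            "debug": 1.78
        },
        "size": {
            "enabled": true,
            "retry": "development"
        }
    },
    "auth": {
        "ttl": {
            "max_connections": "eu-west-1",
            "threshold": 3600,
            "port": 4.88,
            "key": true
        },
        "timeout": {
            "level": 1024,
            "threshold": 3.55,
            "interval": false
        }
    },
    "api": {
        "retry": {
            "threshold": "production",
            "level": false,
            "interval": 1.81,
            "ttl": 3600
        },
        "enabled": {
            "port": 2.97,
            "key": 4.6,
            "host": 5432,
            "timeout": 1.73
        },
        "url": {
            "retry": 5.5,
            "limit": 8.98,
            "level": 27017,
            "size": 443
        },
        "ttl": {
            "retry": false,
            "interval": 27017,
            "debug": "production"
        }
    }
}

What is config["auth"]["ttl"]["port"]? 4.88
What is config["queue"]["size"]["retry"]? "development"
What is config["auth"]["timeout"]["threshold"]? 3.55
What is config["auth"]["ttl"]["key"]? True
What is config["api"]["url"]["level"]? 27017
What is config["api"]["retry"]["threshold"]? "production"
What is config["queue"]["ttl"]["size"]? True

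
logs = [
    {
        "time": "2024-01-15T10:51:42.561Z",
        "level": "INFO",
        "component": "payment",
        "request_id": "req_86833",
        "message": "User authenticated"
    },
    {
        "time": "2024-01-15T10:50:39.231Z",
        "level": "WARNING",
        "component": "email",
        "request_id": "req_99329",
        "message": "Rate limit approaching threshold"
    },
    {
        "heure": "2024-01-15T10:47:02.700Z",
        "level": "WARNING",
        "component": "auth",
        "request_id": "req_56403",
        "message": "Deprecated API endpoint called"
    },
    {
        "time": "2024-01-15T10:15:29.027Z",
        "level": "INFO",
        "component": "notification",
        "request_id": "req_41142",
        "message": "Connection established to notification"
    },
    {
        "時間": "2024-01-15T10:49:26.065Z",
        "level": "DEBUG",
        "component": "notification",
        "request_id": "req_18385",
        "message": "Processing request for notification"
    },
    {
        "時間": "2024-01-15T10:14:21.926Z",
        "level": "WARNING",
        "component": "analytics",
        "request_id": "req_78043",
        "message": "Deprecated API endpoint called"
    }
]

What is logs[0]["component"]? "payment"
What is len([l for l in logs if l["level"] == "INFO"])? 2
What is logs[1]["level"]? "WARNING"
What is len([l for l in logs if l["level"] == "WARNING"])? 3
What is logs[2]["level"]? "WARNING"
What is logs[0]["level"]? "INFO"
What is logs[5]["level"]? "WARNING"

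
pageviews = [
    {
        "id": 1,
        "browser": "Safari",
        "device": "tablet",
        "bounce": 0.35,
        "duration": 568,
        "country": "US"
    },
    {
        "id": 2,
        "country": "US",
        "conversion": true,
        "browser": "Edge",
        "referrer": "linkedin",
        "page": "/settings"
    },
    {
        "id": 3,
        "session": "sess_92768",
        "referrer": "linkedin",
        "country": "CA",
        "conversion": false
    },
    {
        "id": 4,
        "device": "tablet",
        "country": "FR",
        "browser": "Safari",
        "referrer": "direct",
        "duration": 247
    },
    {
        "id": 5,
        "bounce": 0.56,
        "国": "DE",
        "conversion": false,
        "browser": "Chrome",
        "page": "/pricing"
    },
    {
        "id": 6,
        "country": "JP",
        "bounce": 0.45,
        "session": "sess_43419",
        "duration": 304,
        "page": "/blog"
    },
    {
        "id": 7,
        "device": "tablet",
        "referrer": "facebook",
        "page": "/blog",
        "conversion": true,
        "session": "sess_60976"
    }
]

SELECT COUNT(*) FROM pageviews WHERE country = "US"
2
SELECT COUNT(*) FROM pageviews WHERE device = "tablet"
3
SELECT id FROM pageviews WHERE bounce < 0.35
[]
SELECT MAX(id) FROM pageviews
7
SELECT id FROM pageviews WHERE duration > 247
[1, 6]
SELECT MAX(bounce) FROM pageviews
0.56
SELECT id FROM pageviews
[1, 2, 3, 4, 5, 6, 7]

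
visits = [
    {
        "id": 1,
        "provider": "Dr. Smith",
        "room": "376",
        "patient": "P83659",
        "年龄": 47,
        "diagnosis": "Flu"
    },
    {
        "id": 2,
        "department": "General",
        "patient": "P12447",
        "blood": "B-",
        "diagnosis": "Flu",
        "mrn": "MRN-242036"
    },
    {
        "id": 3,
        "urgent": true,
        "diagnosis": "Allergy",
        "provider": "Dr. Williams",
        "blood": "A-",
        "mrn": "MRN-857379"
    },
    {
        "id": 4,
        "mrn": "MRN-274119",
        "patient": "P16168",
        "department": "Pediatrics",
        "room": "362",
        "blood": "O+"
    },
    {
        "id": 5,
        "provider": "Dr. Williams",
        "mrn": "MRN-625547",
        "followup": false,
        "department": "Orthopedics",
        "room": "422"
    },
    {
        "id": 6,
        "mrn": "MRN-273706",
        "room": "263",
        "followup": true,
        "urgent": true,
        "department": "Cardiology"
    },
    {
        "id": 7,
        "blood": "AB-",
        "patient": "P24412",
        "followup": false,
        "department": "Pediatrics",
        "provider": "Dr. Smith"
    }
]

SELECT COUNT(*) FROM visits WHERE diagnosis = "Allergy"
1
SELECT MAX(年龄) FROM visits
47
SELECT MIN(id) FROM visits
1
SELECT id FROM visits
[1, 2, 3, 4, 5, 6, 7]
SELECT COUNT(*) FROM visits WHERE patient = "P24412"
1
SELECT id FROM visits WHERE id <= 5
[1, 2, 3, 4, 5]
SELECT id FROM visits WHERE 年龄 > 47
[]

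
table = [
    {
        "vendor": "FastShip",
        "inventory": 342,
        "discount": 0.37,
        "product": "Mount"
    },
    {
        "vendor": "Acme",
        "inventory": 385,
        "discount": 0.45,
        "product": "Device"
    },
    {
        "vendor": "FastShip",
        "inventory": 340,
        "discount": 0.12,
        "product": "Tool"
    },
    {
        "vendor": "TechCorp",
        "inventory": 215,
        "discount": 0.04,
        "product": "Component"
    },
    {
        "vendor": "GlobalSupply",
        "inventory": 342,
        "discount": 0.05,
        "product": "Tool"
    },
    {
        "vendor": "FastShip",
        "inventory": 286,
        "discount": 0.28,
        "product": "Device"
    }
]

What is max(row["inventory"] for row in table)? 385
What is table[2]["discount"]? 0.12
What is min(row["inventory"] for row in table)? 215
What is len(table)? 6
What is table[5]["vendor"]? "FastShip"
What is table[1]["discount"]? 0.45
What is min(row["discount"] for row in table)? 0.04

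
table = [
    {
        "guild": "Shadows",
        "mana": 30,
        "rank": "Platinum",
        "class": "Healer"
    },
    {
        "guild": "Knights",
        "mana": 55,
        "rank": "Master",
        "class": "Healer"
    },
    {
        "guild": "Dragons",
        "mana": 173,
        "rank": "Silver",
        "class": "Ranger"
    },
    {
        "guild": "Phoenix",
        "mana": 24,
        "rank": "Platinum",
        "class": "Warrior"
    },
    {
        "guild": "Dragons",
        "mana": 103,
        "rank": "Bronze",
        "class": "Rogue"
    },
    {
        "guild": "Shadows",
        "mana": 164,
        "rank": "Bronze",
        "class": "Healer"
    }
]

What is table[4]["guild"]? "Dragons"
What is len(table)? 6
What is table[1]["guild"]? "Knights"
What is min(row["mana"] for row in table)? 24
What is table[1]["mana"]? 55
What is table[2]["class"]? "Ranger"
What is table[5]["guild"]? "Shadows"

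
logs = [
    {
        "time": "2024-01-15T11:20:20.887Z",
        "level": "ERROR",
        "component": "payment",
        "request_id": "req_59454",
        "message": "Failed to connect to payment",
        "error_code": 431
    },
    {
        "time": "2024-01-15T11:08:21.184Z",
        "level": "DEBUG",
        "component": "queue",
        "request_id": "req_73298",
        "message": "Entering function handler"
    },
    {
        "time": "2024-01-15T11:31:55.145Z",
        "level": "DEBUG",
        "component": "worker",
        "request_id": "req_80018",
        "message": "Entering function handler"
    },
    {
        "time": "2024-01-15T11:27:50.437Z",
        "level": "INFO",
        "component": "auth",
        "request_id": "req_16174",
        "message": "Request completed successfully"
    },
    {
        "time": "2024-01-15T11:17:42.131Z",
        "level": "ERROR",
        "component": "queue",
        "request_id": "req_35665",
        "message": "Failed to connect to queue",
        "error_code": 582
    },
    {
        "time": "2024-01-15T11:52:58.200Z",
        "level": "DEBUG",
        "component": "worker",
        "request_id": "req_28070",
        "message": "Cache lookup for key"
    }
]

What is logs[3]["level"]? "INFO"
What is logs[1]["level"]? "DEBUG"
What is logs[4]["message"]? "Failed to connect to queue"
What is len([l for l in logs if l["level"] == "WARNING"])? 0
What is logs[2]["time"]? "2024-01-15T11:31:55.145Z"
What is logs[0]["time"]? "2024-01-15T11:20:20.887Z"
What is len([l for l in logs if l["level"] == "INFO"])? 1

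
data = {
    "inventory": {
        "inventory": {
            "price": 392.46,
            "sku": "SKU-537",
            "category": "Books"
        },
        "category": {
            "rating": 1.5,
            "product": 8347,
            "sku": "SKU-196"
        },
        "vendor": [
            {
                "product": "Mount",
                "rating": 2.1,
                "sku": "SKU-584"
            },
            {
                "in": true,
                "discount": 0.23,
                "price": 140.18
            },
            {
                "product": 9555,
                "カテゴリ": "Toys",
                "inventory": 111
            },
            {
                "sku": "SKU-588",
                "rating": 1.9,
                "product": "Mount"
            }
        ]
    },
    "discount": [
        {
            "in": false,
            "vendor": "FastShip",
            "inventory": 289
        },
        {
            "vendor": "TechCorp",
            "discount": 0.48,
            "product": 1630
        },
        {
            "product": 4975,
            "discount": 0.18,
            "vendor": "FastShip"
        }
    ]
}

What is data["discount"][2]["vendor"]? "FastShip"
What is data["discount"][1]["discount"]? 0.48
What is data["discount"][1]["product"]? 1630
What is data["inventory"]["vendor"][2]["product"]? 9555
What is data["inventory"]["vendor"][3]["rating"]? 1.9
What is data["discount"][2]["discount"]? 0.18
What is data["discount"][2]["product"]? 4975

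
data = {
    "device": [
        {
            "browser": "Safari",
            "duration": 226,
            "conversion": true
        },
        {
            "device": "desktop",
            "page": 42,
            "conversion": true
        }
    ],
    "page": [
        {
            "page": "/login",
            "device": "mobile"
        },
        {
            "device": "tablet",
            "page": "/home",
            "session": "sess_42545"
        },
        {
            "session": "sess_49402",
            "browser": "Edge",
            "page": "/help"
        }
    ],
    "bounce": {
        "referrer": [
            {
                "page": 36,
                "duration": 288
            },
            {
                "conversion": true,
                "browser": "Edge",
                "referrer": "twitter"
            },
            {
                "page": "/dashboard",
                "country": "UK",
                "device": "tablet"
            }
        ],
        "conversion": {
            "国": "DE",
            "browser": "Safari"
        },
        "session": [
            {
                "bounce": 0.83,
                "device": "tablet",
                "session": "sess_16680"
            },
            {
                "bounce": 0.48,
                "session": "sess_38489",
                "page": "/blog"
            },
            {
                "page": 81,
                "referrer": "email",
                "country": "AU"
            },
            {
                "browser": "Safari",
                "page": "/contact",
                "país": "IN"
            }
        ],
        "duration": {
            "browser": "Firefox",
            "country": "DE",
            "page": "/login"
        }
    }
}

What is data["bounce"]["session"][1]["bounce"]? 0.48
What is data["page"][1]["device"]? "tablet"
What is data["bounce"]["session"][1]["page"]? "/blog"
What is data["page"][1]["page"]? "/home"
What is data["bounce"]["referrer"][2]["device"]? "tablet"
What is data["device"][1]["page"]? 42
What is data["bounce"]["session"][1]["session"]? "sess_38489"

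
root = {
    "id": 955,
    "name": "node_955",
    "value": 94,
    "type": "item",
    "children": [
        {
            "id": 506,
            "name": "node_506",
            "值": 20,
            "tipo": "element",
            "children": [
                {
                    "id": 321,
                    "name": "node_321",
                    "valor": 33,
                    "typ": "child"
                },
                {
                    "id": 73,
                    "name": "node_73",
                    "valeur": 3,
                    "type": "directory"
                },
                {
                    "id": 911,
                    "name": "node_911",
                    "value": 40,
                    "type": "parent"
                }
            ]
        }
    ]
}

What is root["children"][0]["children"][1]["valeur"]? 3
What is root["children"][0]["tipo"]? "element"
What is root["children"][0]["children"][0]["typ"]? "child"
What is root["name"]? "node_955"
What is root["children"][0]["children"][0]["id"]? 321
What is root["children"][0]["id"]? 506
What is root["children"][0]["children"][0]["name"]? "node_321"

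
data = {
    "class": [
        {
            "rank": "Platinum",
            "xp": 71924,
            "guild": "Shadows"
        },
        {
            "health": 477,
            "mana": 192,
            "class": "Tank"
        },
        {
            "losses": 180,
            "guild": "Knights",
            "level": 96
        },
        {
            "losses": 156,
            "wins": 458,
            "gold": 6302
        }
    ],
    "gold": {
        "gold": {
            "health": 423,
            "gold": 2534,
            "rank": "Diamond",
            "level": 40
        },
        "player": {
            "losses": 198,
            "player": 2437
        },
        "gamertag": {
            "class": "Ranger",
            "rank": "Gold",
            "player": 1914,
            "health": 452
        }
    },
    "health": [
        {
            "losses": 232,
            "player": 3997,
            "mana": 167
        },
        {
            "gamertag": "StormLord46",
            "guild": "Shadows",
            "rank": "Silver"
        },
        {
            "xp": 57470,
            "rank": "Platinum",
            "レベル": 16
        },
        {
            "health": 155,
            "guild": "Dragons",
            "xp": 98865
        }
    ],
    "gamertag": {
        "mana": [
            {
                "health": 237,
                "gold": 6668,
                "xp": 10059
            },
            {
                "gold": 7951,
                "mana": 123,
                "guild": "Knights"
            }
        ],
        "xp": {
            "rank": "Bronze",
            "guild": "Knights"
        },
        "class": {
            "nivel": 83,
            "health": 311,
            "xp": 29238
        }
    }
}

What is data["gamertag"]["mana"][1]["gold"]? 7951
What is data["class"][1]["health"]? 477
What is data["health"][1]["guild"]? "Shadows"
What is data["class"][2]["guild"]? "Knights"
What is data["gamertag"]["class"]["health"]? 311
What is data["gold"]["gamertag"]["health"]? 452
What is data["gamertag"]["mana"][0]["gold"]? 6668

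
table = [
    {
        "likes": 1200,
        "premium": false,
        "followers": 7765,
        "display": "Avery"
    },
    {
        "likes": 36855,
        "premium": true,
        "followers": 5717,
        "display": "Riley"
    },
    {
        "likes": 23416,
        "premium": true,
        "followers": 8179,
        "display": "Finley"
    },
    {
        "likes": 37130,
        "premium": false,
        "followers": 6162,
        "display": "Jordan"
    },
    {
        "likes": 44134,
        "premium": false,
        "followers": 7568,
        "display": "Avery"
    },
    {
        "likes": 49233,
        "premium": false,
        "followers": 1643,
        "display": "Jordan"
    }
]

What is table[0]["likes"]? 1200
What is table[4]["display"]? "Avery"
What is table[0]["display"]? "Avery"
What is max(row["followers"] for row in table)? 8179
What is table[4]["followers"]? 7568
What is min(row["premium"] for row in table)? False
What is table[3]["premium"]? False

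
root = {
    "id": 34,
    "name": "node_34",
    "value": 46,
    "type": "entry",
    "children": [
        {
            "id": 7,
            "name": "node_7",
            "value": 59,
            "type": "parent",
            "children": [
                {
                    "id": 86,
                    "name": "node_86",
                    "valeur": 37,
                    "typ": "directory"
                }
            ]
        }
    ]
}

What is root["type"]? "entry"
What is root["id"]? 34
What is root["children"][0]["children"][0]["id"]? 86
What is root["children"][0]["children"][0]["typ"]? "directory"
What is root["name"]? "node_34"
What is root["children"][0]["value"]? 59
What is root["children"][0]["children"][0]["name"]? "node_86"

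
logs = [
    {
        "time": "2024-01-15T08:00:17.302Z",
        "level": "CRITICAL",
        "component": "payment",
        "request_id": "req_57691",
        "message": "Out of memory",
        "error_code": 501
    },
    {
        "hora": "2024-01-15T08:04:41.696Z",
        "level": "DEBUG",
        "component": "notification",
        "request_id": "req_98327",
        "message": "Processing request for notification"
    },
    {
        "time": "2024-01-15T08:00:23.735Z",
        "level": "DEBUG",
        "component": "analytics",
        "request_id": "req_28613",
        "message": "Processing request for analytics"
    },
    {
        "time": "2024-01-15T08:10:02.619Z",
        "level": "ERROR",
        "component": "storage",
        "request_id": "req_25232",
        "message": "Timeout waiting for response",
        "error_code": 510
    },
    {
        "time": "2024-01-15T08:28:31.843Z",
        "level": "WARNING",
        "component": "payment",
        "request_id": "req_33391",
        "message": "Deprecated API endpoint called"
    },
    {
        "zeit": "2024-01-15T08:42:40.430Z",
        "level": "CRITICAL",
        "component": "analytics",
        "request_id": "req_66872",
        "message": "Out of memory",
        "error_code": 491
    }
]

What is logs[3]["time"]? "2024-01-15T08:10:02.619Z"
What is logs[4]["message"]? "Deprecated API endpoint called"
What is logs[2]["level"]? "DEBUG"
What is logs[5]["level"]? "CRITICAL"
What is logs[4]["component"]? "payment"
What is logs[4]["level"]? "WARNING"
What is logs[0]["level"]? "CRITICAL"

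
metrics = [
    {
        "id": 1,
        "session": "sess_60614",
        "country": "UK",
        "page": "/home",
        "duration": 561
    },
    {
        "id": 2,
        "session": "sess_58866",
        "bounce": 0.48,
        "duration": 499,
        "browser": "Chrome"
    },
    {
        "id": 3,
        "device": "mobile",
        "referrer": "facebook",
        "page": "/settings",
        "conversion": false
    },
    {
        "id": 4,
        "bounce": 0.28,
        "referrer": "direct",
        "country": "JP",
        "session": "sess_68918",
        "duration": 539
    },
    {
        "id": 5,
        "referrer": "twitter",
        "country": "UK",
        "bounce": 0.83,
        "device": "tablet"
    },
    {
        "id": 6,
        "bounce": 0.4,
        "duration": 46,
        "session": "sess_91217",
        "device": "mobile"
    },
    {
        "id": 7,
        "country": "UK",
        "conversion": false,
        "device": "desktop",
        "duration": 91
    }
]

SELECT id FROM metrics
[1, 2, 3, 4, 5, 6, 7]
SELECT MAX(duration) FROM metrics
561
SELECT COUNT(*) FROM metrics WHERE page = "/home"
1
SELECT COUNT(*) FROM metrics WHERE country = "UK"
3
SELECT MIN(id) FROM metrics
1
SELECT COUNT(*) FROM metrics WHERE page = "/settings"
1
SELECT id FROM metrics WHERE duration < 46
[]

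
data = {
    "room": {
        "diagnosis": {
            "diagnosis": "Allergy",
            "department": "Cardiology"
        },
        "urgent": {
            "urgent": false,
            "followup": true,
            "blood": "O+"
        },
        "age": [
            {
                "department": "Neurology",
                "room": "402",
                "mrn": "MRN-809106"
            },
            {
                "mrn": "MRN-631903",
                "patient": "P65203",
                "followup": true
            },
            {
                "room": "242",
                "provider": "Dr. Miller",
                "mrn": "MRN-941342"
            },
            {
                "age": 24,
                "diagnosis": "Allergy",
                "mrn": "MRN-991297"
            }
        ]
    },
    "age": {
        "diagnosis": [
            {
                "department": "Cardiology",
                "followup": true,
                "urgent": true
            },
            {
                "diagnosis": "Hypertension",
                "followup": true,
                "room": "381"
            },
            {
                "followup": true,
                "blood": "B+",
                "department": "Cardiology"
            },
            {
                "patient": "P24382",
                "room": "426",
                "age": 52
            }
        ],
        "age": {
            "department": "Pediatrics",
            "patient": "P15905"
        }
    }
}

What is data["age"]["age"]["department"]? "Pediatrics"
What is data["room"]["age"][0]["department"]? "Neurology"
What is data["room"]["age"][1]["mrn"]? "MRN-631903"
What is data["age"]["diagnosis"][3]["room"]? "426"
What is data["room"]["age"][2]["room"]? "242"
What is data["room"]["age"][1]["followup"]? True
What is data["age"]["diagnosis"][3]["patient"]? "P24382"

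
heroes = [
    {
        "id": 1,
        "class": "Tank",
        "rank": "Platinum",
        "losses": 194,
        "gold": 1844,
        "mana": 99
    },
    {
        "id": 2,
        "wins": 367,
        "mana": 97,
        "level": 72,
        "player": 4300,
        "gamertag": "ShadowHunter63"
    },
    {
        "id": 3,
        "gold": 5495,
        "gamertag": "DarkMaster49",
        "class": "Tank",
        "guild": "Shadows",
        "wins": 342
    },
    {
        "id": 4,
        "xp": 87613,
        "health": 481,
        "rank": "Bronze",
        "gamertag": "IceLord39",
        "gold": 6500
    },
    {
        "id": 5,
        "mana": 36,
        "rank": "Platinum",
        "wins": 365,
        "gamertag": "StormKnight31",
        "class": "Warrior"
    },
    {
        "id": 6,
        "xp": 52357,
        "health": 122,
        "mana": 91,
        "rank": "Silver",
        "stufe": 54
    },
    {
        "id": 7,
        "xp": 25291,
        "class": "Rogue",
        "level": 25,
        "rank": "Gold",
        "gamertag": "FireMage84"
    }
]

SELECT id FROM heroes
[1, 2, 3, 4, 5, 6, 7]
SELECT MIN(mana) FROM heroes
36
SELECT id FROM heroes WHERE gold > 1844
[3, 4]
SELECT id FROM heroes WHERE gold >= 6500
[4]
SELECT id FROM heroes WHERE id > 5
[6, 7]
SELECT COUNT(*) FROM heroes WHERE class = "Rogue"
1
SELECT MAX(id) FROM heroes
7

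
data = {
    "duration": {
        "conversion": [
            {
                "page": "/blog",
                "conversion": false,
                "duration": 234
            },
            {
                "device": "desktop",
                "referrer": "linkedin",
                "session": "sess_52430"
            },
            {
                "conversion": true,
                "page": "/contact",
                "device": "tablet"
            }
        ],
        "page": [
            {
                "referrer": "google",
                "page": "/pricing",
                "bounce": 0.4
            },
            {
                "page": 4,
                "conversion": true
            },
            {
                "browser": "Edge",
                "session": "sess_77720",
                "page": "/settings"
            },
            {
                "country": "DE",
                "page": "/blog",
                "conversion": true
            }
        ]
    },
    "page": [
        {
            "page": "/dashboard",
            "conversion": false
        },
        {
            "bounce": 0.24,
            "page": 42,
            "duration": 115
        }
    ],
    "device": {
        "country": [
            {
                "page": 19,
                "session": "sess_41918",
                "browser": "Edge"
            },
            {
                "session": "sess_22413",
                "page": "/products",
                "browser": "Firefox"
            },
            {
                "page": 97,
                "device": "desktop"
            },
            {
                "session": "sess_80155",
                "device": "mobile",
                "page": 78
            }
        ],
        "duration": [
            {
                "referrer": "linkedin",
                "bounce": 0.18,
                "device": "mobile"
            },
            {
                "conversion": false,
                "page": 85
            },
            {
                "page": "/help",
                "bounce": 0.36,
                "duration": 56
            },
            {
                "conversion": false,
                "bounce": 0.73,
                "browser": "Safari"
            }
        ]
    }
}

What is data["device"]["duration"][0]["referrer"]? "linkedin"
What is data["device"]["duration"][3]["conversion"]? False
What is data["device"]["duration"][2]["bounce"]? 0.36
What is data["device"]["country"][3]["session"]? "sess_80155"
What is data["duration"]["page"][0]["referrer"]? "google"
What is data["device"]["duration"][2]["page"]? "/help"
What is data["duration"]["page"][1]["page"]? 4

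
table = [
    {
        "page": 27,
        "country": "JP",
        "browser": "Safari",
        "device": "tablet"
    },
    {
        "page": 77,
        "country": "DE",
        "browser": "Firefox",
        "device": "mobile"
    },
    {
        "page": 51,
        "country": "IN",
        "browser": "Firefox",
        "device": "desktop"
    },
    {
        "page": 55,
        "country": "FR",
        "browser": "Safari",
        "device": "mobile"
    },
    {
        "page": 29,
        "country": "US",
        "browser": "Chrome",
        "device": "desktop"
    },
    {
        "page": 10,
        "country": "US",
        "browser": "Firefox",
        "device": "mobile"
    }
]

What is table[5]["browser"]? "Firefox"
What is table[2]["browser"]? "Firefox"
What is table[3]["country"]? "FR"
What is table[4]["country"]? "US"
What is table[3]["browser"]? "Safari"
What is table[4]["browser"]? "Chrome"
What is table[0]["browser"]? "Safari"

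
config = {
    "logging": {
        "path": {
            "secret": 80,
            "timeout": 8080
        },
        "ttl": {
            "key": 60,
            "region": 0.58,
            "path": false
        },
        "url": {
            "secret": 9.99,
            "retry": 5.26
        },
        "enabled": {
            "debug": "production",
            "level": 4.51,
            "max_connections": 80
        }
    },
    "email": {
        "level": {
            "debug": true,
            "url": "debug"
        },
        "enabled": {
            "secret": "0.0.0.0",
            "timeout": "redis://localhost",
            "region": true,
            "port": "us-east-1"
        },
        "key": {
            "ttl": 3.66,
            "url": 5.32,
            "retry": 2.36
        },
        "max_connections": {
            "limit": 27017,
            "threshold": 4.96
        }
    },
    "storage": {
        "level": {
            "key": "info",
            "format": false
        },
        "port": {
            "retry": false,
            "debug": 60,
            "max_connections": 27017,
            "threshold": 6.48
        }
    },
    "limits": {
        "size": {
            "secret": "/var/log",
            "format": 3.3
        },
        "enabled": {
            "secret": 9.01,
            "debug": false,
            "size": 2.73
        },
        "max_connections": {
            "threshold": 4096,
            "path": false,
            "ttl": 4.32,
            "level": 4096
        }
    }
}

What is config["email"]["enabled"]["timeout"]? "redis://localhost"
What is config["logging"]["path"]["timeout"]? 8080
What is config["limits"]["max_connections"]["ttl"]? 4.32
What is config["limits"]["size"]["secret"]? "/var/log"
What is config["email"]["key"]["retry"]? 2.36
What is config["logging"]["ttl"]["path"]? False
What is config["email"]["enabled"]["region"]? True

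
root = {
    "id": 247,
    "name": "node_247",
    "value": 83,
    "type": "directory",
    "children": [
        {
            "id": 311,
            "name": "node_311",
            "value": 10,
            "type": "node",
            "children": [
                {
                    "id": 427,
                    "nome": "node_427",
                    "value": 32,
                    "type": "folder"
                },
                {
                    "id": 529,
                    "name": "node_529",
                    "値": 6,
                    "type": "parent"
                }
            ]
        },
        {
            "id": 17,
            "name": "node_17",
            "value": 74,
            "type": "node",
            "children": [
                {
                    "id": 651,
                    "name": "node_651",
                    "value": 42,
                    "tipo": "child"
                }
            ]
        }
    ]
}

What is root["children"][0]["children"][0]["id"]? 427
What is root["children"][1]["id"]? 17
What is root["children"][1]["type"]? "node"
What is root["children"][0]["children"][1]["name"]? "node_529"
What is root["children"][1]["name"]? "node_17"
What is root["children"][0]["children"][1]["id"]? 529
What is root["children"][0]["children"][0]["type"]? "folder"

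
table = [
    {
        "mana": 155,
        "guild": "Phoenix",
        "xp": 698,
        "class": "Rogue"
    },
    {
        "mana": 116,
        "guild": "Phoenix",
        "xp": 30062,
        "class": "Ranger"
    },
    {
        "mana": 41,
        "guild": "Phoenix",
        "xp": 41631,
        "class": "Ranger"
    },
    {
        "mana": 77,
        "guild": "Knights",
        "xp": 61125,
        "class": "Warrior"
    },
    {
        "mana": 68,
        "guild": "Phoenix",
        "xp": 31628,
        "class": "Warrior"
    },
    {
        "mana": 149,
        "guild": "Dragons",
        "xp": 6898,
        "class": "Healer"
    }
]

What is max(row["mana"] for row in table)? 155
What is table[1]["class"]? "Ranger"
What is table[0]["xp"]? 698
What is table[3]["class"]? "Warrior"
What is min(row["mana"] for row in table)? 41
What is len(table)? 6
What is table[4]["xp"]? 31628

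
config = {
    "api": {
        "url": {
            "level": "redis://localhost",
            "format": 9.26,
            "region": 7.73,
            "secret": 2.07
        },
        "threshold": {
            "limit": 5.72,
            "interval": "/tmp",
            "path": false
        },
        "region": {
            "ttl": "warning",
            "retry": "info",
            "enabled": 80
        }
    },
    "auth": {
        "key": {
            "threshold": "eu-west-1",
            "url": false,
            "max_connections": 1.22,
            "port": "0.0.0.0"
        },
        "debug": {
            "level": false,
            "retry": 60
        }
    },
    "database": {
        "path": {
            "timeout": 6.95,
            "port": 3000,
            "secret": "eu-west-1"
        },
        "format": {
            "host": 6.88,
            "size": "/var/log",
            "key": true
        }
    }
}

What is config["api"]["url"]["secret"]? 2.07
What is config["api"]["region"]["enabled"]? 80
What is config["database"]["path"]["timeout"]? 6.95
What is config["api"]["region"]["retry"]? "info"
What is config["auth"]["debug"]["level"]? False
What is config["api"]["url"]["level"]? "redis://localhost"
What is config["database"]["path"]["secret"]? "eu-west-1"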